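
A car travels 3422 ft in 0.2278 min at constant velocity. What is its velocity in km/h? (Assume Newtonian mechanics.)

d = 3422 ft × 0.3048 = 1043.03 m
t = 0.2278 min × 60.0 = 13.668 s
v = d / t = 1043.03 / 13.668 = 76.3118 m/s
v = 76.3118 m/s / 0.2777777777777778 = 274.7 km/h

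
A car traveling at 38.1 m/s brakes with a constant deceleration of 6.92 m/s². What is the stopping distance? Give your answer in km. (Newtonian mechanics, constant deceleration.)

d = v₀² / (2a) = 38.1² / (2 × 6.92) = 1451.61 / 13.84 = 104.885 m
d = 104.885 m / 1000.0 = 0.1049 km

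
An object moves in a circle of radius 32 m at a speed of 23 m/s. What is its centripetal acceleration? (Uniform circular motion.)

a_c = v²/r = 23²/32 = 529/32 = 16.53 m/s²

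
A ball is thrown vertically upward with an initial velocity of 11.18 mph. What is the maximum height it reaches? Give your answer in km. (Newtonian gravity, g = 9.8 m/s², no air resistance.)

v₀ = 11.18 mph × 0.44704 = 4.99791 m/s
h_max = v₀² / (2g) = 4.99791² / (2 × 9.8) = 24.9791 / 19.6 = 1.27444 m
h_max = 1.27444 m / 1000.0 = 0.001274 km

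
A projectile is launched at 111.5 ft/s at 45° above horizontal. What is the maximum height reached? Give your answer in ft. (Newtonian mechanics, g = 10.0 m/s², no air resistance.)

v₀ = 111.5 ft/s × 0.3048 = 33.9852 m/s
H = v₀² × sin²(θ) / (2g) = 33.9852² × sin(45°)² / (2 × 10.0) = 1154.99 × 0.5 / 20.0 = 28.8747 m
H = 28.8747 m / 0.3048 = 94.73 ft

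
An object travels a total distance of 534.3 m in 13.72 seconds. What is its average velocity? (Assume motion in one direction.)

v_avg = Δd / Δt = 534.3 / 13.72 = 38.94 m/s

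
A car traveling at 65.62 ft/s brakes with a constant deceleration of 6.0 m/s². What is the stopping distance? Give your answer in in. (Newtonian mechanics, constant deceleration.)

v₀ = 65.62 ft/s × 0.3048 = 20.001 m/s
d = v₀² / (2a) = 20.001² / (2 × 6.0) = 400.04 / 12.0 = 33.3367 m
d = 33.3367 m / 0.0254 = 1312 in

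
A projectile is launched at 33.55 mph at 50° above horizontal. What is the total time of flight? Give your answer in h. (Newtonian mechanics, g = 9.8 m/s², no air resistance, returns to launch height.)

v₀ = 33.55 mph × 0.44704 = 14.9982 m/s
T = 2 × v₀ × sin(θ) / g = 2 × 14.9982 × sin(50°) / 9.8 = 2 × 14.9982 × 0.766044 / 9.8 = 2.34475 s
T = 2.34475 s / 3600.0 = 0.0006513 h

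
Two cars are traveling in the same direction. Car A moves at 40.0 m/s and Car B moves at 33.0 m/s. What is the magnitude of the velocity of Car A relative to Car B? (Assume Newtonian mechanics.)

v_rel = |v_A - v_B| = |40.0 - 33.0| = 7.0 m/s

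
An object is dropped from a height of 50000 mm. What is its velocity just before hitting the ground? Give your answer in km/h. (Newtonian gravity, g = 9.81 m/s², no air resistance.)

h = 50000 mm × 0.001 = 50.0 m
v = √(2gh) = √(2 × 9.81 × 50.0) = 31.3209 m/s
v = 31.3209 m/s / 0.2777777777777778 = 112.8 km/h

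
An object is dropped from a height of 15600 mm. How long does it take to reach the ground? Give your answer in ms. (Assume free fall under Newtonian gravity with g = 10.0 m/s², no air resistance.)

h = 15600 mm × 0.001 = 15.6 m
t = √(2h/g) = √(2 × 15.6 / 10.0) = 1.76635 s
t = 1.76635 s / 0.001 = 1766 ms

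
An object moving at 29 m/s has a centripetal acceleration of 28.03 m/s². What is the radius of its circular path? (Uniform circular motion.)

r = v²/a_c = 29²/28.03 = 30.0 m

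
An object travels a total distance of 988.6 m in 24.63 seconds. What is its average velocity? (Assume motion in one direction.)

v_avg = Δd / Δt = 988.6 / 24.63 = 40.14 m/s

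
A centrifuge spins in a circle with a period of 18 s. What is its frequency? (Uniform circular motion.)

f = 1/T = 1/18 = 0.0556 Hz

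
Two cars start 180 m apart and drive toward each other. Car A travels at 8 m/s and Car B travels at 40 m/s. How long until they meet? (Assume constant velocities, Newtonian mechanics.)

Combined speed: v_combined = 8 + 40 = 48 m/s
Time to meet: t = d/v_combined = 180/48 = 3.75 s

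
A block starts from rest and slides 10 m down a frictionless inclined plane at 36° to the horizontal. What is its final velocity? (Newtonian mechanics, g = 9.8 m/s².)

a = g sin(θ) = 9.8 × sin(36°) = 5.7603 m/s²
v = √(2ad) = √(2 × 5.7603 × 10) = 10.73 m/s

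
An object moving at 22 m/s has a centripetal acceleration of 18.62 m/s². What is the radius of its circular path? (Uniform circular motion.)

r = v²/a_c = 22²/18.62 = 25.99 m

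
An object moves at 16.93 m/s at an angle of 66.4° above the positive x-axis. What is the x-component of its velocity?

vₓ = v cos(θ) = 16.93 × cos(66.4°) = 6.78 m/s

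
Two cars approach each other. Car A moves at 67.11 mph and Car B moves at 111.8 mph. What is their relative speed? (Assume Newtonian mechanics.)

v_rel = v_A + v_B = 67.11 + 111.8 = 178.91 mph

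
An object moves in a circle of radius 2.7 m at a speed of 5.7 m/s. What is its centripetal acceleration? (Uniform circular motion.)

a_c = v²/r = 5.7²/2.7 = 32.49/2.7 = 12.03 m/s²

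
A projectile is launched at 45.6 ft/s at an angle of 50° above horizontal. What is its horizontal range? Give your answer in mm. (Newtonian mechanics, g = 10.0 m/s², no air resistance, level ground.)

v₀ = 45.6 ft/s × 0.3048 = 13.8989 m/s
R = v₀² × sin(2θ) / g = 13.8989² × sin(2 × 50°) / 10.0 = 193.179 × 0.984808 / 10.0 = 19.0244 m
R = 19.0244 m / 0.001 = 19020 mm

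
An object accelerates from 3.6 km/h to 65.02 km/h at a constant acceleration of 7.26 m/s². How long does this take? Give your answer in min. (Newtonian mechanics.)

v₀ = 3.6 km/h × 0.2777777777777778 = 1.0 m/s
v = 65.02 km/h × 0.2777777777777778 = 18.0611 m/s
t = (v - v₀) / a = (18.0611 - 1.0) / 7.26 = 2.35001 s
t = 2.35001 s / 60.0 = 0.03917 min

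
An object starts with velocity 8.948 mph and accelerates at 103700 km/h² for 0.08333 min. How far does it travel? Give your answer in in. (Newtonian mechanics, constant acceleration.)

v₀ = 8.948 mph × 0.44704 = 4.00011 m/s
a = 103700 km/h² × 7.716049382716049e-05 = 8.00154 m/s²
t = 0.08333 min × 60.0 = 4.9998 s
d = v₀ × t + ½ × a × t² = 4.00011 × 4.9998 + 0.5 × 8.00154 × 4.9998² = 120.011 m
d = 120.011 m / 0.0254 = 4725 in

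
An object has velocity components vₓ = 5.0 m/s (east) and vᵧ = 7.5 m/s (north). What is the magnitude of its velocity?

|v| = √(vₓ² + vᵧ²) = √(5.0² + 7.5²) = √(81.25) = 9.01 m/s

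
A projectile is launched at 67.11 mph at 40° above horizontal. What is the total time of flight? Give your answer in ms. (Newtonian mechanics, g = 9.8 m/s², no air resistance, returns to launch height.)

v₀ = 67.11 mph × 0.44704 = 30.0009 m/s
T = 2 × v₀ × sin(θ) / g = 2 × 30.0009 × sin(40°) / 9.8 = 2 × 30.0009 × 0.642788 / 9.8 = 3.93555 s
T = 3.93555 s / 0.001 = 3936 ms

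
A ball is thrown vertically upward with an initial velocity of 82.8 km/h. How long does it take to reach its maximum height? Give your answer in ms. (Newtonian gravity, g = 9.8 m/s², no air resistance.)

v₀ = 82.8 km/h × 0.2777777777777778 = 23.0 m/s
t_up = v₀ / g = 23.0 / 9.8 = 2.34694 s
t_up = 2.34694 s / 0.001 = 2347 ms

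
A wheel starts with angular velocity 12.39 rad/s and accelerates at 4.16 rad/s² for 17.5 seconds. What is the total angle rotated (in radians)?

θ = ω₀t + ½αt² = 12.39×17.5 + ½×4.16×17.5² = 853.83 rad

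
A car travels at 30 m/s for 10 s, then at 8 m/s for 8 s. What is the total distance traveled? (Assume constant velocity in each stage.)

d₁ = v₁t₁ = 30 × 10 = 300 m
d₂ = v₂t₂ = 8 × 8 = 64 m
d_total = 300 + 64 = 364 m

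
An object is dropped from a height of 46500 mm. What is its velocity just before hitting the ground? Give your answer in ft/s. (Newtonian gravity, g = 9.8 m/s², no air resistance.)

h = 46500 mm × 0.001 = 46.5 m
v = √(2gh) = √(2 × 9.8 × 46.5) = 30.1894 m/s
v = 30.1894 m/s / 0.3048 = 99.05 ft/s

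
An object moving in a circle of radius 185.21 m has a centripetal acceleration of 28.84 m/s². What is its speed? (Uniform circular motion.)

v = √(a_c × r) = √(28.84 × 185.21) = 73.09 m/s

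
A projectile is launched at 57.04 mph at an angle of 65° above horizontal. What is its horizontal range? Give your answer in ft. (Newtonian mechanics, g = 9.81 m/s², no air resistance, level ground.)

v₀ = 57.04 mph × 0.44704 = 25.4992 m/s
R = v₀² × sin(2θ) / g = 25.4992² × sin(2 × 65°) / 9.81 = 650.209 × 0.766044 / 9.81 = 50.7736 m
R = 50.7736 m / 0.3048 = 166.6 ft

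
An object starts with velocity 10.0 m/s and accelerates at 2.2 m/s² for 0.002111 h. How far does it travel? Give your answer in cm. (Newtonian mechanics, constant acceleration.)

t = 0.002111 h × 3600.0 = 7.5996 s
d = v₀ × t + ½ × a × t² = 10.0 × 7.5996 + 0.5 × 2.2 × 7.5996² = 139.525 m
d = 139.525 m / 0.01 = 13950 cm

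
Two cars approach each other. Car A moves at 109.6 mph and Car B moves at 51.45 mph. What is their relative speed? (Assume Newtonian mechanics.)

v_rel = v_A + v_B = 109.6 + 51.45 = 161.05 mph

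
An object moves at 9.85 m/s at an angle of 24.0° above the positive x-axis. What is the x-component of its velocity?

vₓ = v cos(θ) = 9.85 × cos(24.0°) = 9.0 m/s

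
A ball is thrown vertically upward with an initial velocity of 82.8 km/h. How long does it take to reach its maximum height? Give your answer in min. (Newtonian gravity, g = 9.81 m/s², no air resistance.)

v₀ = 82.8 km/h × 0.2777777777777778 = 23.0 m/s
t_up = v₀ / g = 23.0 / 9.81 = 2.34455 s
t_up = 2.34455 s / 60.0 = 0.03908 min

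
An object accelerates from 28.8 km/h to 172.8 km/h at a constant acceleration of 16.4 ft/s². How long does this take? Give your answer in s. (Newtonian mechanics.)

v₀ = 28.8 km/h × 0.2777777777777778 = 8.0 m/s
v = 172.8 km/h × 0.2777777777777778 = 48.0 m/s
a = 16.4 ft/s² × 0.3048 = 4.99872 m/s²
t = (v - v₀) / a = (48.0 - 8.0) / 4.99872 = 8.002 s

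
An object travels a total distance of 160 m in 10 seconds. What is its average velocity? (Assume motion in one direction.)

v_avg = Δd / Δt = 160 / 10 = 16.0 m/s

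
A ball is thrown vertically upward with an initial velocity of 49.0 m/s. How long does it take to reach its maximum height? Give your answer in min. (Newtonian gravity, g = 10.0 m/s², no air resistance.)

t_up = v₀ / g = 49.0 / 10.0 = 4.9 s
t_up = 4.9 s / 60.0 = 0.08167 min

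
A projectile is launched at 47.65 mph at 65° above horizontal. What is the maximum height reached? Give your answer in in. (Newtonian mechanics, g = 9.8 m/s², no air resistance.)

v₀ = 47.65 mph × 0.44704 = 21.3015 m/s
H = v₀² × sin²(θ) / (2g) = 21.3015² × sin(65°)² / (2 × 9.8) = 453.754 × 0.821394 / 19.6 = 19.0159 m
H = 19.0159 m / 0.0254 = 748.7 in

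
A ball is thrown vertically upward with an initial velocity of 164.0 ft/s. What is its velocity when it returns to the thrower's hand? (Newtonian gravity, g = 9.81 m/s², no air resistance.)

By conservation of energy (no air resistance), the ball returns to the throw height with the same speed as launch, but directed downward.
|v_ground| = v₀ = 164.0 ft/s
v_ground = 164.0 ft/s (downward)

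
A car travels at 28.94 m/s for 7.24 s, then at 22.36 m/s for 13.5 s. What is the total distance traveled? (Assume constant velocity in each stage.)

d₁ = v₁t₁ = 28.94 × 7.24 = 209.5256 m
d₂ = v₂t₂ = 22.36 × 13.5 = 301.86 m
d_total = 209.5256 + 301.86 = 511.39 m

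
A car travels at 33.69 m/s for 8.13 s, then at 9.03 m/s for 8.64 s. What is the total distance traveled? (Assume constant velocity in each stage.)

d₁ = v₁t₁ = 33.69 × 8.13 = 273.8997 m
d₂ = v₂t₂ = 9.03 × 8.64 = 78.0192 m
d_total = 273.8997 + 78.0192 = 351.92 m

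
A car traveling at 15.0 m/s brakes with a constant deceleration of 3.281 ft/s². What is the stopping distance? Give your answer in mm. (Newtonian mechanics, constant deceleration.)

a = 3.281 ft/s² × 0.3048 = 1.00005 m/s²
d = v₀² / (2a) = 15.0² / (2 × 1.00005) = 225.0 / 2.0001 = 112.494 m
d = 112.494 m / 0.001 = 112500 mm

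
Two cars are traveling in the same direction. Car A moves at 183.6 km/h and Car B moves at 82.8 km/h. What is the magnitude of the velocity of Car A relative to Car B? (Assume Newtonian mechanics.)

v_rel = |v_A - v_B| = |183.6 - 82.8| = 100.8 km/h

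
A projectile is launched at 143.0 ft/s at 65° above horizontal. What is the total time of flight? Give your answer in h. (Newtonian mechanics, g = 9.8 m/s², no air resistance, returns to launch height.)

v₀ = 143.0 ft/s × 0.3048 = 43.5864 m/s
T = 2 × v₀ × sin(θ) / g = 2 × 43.5864 × sin(65°) / 9.8 = 2 × 43.5864 × 0.906308 / 9.8 = 8.06178 s
T = 8.06178 s / 3600.0 = 0.002239 h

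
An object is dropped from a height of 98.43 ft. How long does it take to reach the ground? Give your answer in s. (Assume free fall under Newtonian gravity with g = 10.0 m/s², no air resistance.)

h = 98.43 ft × 0.3048 = 30.0015 m
t = √(2h/g) = √(2 × 30.0015 / 10.0) = 2.45 s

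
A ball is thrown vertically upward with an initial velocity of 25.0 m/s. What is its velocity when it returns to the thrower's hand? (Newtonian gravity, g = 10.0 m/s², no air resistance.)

By conservation of energy (no air resistance), the ball returns to the throw height with the same speed as launch, but directed downward.
|v_ground| = v₀ = 25.0 m/s
v_ground = 25.0 m/s (downward)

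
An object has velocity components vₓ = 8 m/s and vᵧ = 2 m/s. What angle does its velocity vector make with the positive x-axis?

θ = arctan(vᵧ/vₓ) = arctan(2/8) = 14.04°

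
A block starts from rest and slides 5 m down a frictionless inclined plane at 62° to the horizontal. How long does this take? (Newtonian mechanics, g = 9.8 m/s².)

a = g sin(θ) = 9.8 × sin(62°) = 8.6529 m/s²
t = √(2d/a) = √(2 × 5 / 8.6529) = 1.08 s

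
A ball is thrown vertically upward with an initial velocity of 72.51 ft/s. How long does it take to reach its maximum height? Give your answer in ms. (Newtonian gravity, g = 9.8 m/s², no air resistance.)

v₀ = 72.51 ft/s × 0.3048 = 22.101 m/s
t_up = v₀ / g = 22.101 / 9.8 = 2.2552 s
t_up = 2.2552 s / 0.001 = 2255 ms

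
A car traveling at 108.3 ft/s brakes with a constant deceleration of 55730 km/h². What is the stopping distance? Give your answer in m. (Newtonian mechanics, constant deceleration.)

v₀ = 108.3 ft/s × 0.3048 = 33.0098 m/s
a = 55730 km/h² × 7.716049382716049e-05 = 4.30015 m/s²
d = v₀² / (2a) = 33.0098² / (2 × 4.30015) = 1089.65 / 8.6003 = 126.7 m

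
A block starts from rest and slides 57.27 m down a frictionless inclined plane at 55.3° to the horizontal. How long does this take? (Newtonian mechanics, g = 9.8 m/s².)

a = g sin(θ) = 9.8 × sin(55.3°) = 8.057 m/s²
t = √(2d/a) = √(2 × 57.27 / 8.057) = 3.77 s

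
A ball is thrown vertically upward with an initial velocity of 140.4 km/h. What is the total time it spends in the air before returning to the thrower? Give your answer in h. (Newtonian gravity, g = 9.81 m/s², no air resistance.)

v₀ = 140.4 km/h × 0.2777777777777778 = 39.0 m/s
t_total = 2 × v₀ / g = 2 × 39.0 / 9.81 = 7.95107 s
t_total = 7.95107 s / 3600.0 = 0.002209 h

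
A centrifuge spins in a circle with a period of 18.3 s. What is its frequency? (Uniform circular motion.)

f = 1/T = 1/18.3 = 0.0546 Hz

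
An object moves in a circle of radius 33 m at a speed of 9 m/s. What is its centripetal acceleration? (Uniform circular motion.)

a_c = v²/r = 9²/33 = 81/33 = 2.45 m/s²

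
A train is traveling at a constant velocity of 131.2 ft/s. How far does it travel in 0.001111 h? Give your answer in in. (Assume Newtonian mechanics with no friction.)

v = 131.2 ft/s × 0.3048 = 39.9898 m/s
t = 0.001111 h × 3600.0 = 3.9996 s
d = v × t = 39.9898 × 3.9996 = 159.943 m
d = 159.943 m / 0.0254 = 6297 in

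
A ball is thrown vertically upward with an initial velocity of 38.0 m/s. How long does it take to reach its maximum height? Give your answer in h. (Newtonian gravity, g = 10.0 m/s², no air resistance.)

t_up = v₀ / g = 38.0 / 10.0 = 3.8 s
t_up = 3.8 s / 3600.0 = 0.001056 h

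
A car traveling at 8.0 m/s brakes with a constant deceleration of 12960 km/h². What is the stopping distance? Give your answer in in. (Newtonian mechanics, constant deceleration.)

a = 12960 km/h² × 7.716049382716049e-05 = 1.0 m/s²
d = v₀² / (2a) = 8.0² / (2 × 1.0) = 64.0 / 2.0 = 32.0 m
d = 32.0 m / 0.0254 = 1260 in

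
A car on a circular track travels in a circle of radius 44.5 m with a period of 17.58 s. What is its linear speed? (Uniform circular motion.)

v = 2πr/T = 2π×44.5/17.58 = 15.9 m/s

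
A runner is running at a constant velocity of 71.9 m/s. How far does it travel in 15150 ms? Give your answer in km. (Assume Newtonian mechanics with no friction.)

t = 15150 ms × 0.001 = 15.15 s
d = v × t = 71.9 × 15.15 = 1089.29 m
d = 1089.29 m / 1000.0 = 1.089 km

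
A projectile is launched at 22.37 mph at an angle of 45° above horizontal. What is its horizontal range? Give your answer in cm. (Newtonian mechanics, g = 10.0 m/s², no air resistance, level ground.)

v₀ = 22.37 mph × 0.44704 = 10.0003 m/s
R = v₀² × sin(2θ) / g = 10.0003² × sin(2 × 45°) / 10.0 = 100.006 × 1.0 / 10.0 = 10.0006 m
R = 10.0006 m / 0.01 = 1000 cm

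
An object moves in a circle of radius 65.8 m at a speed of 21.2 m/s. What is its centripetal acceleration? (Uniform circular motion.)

a_c = v²/r = 21.2²/65.8 = 449.44/65.8 = 6.83 m/s²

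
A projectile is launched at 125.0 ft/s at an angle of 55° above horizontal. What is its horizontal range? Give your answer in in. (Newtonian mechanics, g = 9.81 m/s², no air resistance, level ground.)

v₀ = 125.0 ft/s × 0.3048 = 38.1 m/s
R = v₀² × sin(2θ) / g = 38.1² × sin(2 × 55°) / 9.81 = 1451.61 × 0.939693 / 9.81 = 139.049 m
R = 139.049 m / 0.0254 = 5474 in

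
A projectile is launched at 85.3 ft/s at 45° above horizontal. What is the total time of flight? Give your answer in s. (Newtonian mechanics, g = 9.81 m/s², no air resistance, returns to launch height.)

v₀ = 85.3 ft/s × 0.3048 = 25.9994 m/s
T = 2 × v₀ × sin(θ) / g = 2 × 25.9994 × sin(45°) / 9.81 = 2 × 25.9994 × 0.707107 / 9.81 = 3.748 s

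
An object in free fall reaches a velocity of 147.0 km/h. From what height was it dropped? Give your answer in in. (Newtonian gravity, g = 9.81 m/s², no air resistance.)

v = 147.0 km/h × 0.2777777777777778 = 40.8333 m/s
h = v² / (2g) = 40.8333² / (2 × 9.81) = 84.9826 m
h = 84.9826 m / 0.0254 = 3346 in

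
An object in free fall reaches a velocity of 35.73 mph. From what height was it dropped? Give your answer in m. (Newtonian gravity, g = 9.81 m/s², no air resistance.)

v = 35.73 mph × 0.44704 = 15.9727 m/s
h = v² / (2g) = 15.9727² / (2 × 9.81) = 13.0 m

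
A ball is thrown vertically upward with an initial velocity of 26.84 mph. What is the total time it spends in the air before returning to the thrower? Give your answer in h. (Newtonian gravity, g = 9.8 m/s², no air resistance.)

v₀ = 26.84 mph × 0.44704 = 11.9986 m/s
t_total = 2 × v₀ / g = 2 × 11.9986 / 9.8 = 2.44869 s
t_total = 2.44869 s / 3600.0 = 0.0006802 h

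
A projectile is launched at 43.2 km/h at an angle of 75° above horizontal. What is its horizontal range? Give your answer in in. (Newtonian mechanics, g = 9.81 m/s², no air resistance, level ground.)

v₀ = 43.2 km/h × 0.2777777777777778 = 12.0 m/s
R = v₀² × sin(2θ) / g = 12.0² × sin(2 × 75°) / 9.81 = 144.0 × 0.5 / 9.81 = 7.33945 m
R = 7.33945 m / 0.0254 = 289.0 in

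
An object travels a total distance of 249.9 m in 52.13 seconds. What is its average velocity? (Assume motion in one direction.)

v_avg = Δd / Δt = 249.9 / 52.13 = 4.79 m/s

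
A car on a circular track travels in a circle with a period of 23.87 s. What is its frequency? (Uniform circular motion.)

f = 1/T = 1/23.87 = 0.0419 Hz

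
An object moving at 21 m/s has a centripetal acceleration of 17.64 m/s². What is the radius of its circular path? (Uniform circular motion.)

r = v²/a_c = 21²/17.64 = 25.0 m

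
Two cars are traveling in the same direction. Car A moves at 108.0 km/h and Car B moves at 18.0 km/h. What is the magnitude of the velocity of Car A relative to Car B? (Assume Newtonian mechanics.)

v_rel = |v_A - v_B| = |108.0 - 18.0| = 90.0 km/h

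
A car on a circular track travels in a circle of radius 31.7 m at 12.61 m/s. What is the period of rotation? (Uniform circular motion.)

T = 2πr/v = 2π×31.7/12.61 = 15.8 s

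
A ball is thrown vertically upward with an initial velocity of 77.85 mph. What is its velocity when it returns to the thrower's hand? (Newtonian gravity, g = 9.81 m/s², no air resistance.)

By conservation of energy (no air resistance), the ball returns to the throw height with the same speed as launch, but directed downward.
|v_ground| = v₀ = 77.85 mph
v_ground = 77.85 mph (downward)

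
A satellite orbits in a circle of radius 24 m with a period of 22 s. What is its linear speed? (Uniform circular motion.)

v = 2πr/T = 2π×24/22 = 6.85 m/s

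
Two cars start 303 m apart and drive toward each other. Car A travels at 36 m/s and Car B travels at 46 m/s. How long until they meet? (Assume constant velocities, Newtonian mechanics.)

Combined speed: v_combined = 36 + 46 = 82 m/s
Time to meet: t = d/v_combined = 303/82 = 3.7 s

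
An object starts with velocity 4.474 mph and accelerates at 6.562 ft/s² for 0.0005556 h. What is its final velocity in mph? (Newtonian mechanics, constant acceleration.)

v₀ = 4.474 mph × 0.44704 = 2.00006 m/s
a = 6.562 ft/s² × 0.3048 = 2.0001 m/s²
t = 0.0005556 h × 3600.0 = 2.00016 s
v = v₀ + a × t = 2.00006 + 2.0001 × 2.00016 = 6.00058 m/s
v = 6.00058 m/s / 0.44704 = 13.42 mph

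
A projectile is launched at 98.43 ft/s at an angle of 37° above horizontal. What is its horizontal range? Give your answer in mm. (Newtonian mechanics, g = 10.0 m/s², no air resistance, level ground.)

v₀ = 98.43 ft/s × 0.3048 = 30.0015 m/s
R = v₀² × sin(2θ) / g = 30.0015² × sin(2 × 37°) / 10.0 = 900.09 × 0.961262 / 10.0 = 86.5222 m
R = 86.5222 m / 0.001 = 86520 mm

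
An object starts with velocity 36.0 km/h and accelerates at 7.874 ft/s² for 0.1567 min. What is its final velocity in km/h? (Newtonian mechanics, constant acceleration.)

v₀ = 36.0 km/h × 0.2777777777777778 = 10.0 m/s
a = 7.874 ft/s² × 0.3048 = 2.4 m/s²
t = 0.1567 min × 60.0 = 9.402 s
v = v₀ + a × t = 10.0 + 2.4 × 9.402 = 32.5648 m/s
v = 32.5648 m/s / 0.2777777777777778 = 117.2 km/h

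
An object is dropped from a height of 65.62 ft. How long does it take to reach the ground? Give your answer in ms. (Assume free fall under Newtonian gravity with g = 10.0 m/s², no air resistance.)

h = 65.62 ft × 0.3048 = 20.001 m
t = √(2h/g) = √(2 × 20.001 / 10.0) = 2.00005 s
t = 2.00005 s / 0.001 = 2000 ms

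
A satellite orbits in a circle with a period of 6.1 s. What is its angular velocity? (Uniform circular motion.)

ω = 2π/T = 2π/6.1 = 1.03 rad/s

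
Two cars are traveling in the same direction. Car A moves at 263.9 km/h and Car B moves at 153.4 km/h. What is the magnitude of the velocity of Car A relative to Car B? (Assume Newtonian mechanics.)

v_rel = |v_A - v_B| = |263.9 - 153.4| = 110.5 km/h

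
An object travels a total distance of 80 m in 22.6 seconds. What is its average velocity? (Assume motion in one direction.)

v_avg = Δd / Δt = 80 / 22.6 = 3.54 m/s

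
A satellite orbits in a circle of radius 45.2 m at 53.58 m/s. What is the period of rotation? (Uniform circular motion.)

T = 2πr/v = 2π×45.2/53.58 = 5.3 s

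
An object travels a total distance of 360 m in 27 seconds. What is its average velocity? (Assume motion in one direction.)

v_avg = Δd / Δt = 360 / 27 = 13.33 m/s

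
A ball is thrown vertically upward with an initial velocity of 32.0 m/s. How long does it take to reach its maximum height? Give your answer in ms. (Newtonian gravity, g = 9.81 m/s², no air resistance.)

t_up = v₀ / g = 32.0 / 9.81 = 3.26198 s
t_up = 3.26198 s / 0.001 = 3262 ms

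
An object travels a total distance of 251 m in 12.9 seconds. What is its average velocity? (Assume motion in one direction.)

v_avg = Δd / Δt = 251 / 12.9 = 19.46 m/s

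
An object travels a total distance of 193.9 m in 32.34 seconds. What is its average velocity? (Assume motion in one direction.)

v_avg = Δd / Δt = 193.9 / 32.34 = 6.0 m/s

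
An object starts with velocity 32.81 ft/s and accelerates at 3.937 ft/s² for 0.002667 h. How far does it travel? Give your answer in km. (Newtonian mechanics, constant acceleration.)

v₀ = 32.81 ft/s × 0.3048 = 10.0005 m/s
a = 3.937 ft/s² × 0.3048 = 1.2 m/s²
t = 0.002667 h × 3600.0 = 9.6012 s
d = v₀ × t + ½ × a × t² = 10.0005 × 9.6012 + 0.5 × 1.2 × 9.6012² = 151.327 m
d = 151.327 m / 1000.0 = 0.1513 km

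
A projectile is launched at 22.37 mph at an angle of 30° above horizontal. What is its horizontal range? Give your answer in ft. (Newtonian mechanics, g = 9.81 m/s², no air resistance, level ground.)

v₀ = 22.37 mph × 0.44704 = 10.0003 m/s
R = v₀² × sin(2θ) / g = 10.0003² × sin(2 × 30°) / 9.81 = 100.006 × 0.866025 / 9.81 = 8.82851 m
R = 8.82851 m / 0.3048 = 28.96 ft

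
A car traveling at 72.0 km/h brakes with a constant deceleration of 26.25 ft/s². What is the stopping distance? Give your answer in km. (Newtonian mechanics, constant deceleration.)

v₀ = 72.0 km/h × 0.2777777777777778 = 20.0 m/s
a = 26.25 ft/s² × 0.3048 = 8.001 m/s²
d = v₀² / (2a) = 20.0² / (2 × 8.001) = 400.0 / 16.002 = 24.9969 m
d = 24.9969 m / 1000.0 = 0.025 km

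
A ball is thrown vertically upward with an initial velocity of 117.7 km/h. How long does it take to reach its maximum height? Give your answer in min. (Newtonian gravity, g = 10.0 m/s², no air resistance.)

v₀ = 117.7 km/h × 0.2777777777777778 = 32.6944 m/s
t_up = v₀ / g = 32.6944 / 10.0 = 3.26944 s
t_up = 3.26944 s / 60.0 = 0.05449 min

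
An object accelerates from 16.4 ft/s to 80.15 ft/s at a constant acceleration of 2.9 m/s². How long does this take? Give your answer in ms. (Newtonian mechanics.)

v₀ = 16.4 ft/s × 0.3048 = 4.99872 m/s
v = 80.15 ft/s × 0.3048 = 24.4297 m/s
t = (v - v₀) / a = (24.4297 - 4.99872) / 2.9 = 6.70034 s
t = 6.70034 s / 0.001 = 6700 ms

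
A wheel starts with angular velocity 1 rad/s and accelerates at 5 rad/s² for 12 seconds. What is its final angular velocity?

ω = ω₀ + αt = 1 + 5 × 12 = 61 rad/s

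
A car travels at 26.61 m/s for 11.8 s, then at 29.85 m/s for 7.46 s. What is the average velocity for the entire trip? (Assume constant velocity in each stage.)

d₁ = v₁t₁ = 26.61 × 11.8 = 313.998 m
d₂ = v₂t₂ = 29.85 × 7.46 = 222.681 m
d_total = 536.679 m, t_total = 19.26 s
v_avg = d_total/t_total = 536.679/19.26 = 27.86 m/s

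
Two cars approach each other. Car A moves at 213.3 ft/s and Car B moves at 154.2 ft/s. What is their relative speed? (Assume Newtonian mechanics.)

v_rel = v_A + v_B = 213.3 + 154.2 = 367.5 ft/s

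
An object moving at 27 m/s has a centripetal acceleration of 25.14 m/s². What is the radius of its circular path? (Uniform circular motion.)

r = v²/a_c = 27²/25.14 = 29.0 m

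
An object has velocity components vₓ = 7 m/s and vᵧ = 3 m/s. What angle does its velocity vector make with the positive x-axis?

θ = arctan(vᵧ/vₓ) = arctan(3/7) = 23.2°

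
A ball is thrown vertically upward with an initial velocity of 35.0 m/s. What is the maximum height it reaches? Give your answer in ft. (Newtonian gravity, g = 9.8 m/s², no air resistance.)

h_max = v₀² / (2g) = 35.0² / (2 × 9.8) = 1225.0 / 19.6 = 62.5 m
h_max = 62.5 m / 0.3048 = 205.1 ft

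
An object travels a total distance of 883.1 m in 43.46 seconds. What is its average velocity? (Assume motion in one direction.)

v_avg = Δd / Δt = 883.1 / 43.46 = 20.32 m/s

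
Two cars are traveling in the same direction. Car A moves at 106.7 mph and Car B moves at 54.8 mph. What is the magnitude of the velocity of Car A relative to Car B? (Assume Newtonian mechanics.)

v_rel = |v_A - v_B| = |106.7 - 54.8| = 51.9 mph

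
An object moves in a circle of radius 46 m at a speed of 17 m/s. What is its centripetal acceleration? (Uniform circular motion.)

a_c = v²/r = 17²/46 = 289/46 = 6.28 m/s²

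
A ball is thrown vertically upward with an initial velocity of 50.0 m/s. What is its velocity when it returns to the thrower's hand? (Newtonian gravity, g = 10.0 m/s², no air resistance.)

By conservation of energy (no air resistance), the ball returns to the throw height with the same speed as launch, but directed downward.
|v_ground| = v₀ = 50.0 m/s
v_ground = 50.0 m/s (downward)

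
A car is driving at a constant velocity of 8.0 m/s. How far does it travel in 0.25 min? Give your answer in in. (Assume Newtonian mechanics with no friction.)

t = 0.25 min × 60.0 = 15.0 s
d = v × t = 8.0 × 15.0 = 120.0 m
d = 120.0 m / 0.0254 = 4724 in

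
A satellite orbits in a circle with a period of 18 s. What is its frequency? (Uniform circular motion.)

f = 1/T = 1/18 = 0.0556 Hz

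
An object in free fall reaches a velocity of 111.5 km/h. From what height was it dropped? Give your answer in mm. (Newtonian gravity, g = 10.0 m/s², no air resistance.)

v = 111.5 km/h × 0.2777777777777778 = 30.9722 m/s
h = v² / (2g) = 30.9722² / (2 × 10.0) = 47.9639 m
h = 47.9639 m / 0.001 = 47960 mm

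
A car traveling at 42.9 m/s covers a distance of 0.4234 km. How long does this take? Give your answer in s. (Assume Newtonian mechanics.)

d = 0.4234 km × 1000.0 = 423.4 m
t = d / v = 423.4 / 42.9 = 9.869 s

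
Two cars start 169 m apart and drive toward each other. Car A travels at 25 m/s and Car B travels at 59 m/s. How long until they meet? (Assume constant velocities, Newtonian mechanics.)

Combined speed: v_combined = 25 + 59 = 84 m/s
Time to meet: t = d/v_combined = 169/84 = 2.01 s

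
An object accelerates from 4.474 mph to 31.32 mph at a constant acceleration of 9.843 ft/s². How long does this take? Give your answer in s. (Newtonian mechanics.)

v₀ = 4.474 mph × 0.44704 = 2.00006 m/s
v = 31.32 mph × 0.44704 = 14.0013 m/s
a = 9.843 ft/s² × 0.3048 = 3.00015 m/s²
t = (v - v₀) / a = (14.0013 - 2.00006) / 3.00015 = 4.0 s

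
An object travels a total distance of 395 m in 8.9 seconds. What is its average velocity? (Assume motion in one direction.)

v_avg = Δd / Δt = 395 / 8.9 = 44.38 m/s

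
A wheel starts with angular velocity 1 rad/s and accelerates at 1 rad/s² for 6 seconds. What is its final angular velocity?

ω = ω₀ + αt = 1 + 1 × 6 = 7 rad/s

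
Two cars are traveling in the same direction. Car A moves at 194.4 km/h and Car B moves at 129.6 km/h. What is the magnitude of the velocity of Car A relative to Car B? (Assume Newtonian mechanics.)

v_rel = |v_A - v_B| = |194.4 - 129.6| = 64.8 km/h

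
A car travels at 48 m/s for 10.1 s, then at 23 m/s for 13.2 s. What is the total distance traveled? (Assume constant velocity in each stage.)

d₁ = v₁t₁ = 48 × 10.1 = 484.8 m
d₂ = v₂t₂ = 23 × 13.2 = 303.6 m
d_total = 484.8 + 303.6 = 788.4 m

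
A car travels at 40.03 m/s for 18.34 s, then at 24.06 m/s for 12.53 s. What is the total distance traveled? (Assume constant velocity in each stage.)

d₁ = v₁t₁ = 40.03 × 18.34 = 734.1502 m
d₂ = v₂t₂ = 24.06 × 12.53 = 301.4718 m
d_total = 734.1502 + 301.4718 = 1035.62 m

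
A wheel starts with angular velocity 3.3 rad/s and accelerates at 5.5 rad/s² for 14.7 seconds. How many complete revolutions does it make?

θ = ω₀t + ½αt² = 3.3×14.7 + ½×5.5×14.7² = 642.7575 rad
Total revolutions = θ/(2π) = 642.7575/(2π) = 102.3
Complete revolutions = ⌊102.3⌋ = 102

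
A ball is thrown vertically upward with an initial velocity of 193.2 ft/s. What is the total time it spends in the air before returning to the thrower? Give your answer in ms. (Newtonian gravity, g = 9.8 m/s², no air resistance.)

v₀ = 193.2 ft/s × 0.3048 = 58.8874 m/s
t_total = 2 × v₀ / g = 2 × 58.8874 / 9.8 = 12.0178 s
t_total = 12.0178 s / 0.001 = 12020 ms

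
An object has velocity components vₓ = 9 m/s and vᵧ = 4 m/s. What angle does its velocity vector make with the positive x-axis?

θ = arctan(vᵧ/vₓ) = arctan(4/9) = 23.96°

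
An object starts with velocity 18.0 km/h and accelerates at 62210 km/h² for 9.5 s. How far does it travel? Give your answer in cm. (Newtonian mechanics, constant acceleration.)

v₀ = 18.0 km/h × 0.2777777777777778 = 5.0 m/s
a = 62210 km/h² × 7.716049382716049e-05 = 4.80015 m/s²
d = v₀ × t + ½ × a × t² = 5.0 × 9.5 + 0.5 × 4.80015 × 9.5² = 264.107 m
d = 264.107 m / 0.01 = 26410 cm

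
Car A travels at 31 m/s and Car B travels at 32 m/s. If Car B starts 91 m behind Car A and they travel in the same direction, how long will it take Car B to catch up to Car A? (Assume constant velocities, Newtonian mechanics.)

Relative speed: v_rel = 32 - 31 = 1 m/s
Time to catch: t = d₀/v_rel = 91/1 = 91.0 s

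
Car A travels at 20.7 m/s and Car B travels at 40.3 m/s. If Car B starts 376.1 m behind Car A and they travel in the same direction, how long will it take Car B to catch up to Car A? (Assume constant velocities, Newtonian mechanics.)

Relative speed: v_rel = 40.3 - 20.7 = 19.6 m/s
Time to catch: t = d₀/v_rel = 376.1/19.6 = 19.19 s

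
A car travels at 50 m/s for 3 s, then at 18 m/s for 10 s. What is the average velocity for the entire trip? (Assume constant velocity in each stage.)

d₁ = v₁t₁ = 50 × 3 = 150 m
d₂ = v₂t₂ = 18 × 10 = 180 m
d_total = 330 m, t_total = 13 s
v_avg = d_total/t_total = 330/13 = 25.38 m/s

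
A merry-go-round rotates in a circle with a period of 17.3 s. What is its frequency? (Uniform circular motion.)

f = 1/T = 1/17.3 = 0.0578 Hz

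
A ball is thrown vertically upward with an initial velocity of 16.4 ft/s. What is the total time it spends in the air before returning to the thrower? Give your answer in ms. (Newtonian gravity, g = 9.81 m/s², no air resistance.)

v₀ = 16.4 ft/s × 0.3048 = 4.99872 m/s
t_total = 2 × v₀ / g = 2 × 4.99872 / 9.81 = 1.01911 s
t_total = 1.01911 s / 0.001 = 1019 ms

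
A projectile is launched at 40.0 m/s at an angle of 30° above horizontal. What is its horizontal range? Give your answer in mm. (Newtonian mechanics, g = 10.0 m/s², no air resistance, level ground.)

R = v₀² × sin(2θ) / g = 40.0² × sin(2 × 30°) / 10.0 = 1600.0 × 0.866025 / 10.0 = 138.564 m
R = 138.564 m / 0.001 = 138600 mm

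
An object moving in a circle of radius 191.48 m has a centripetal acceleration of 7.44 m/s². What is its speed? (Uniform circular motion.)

v = √(a_c × r) = √(7.44 × 191.48) = 37.74 m/s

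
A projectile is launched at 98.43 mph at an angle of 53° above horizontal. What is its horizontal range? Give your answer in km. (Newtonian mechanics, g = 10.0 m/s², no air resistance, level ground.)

v₀ = 98.43 mph × 0.44704 = 44.0021 m/s
R = v₀² × sin(2θ) / g = 44.0021² × sin(2 × 53°) / 10.0 = 1936.18 × 0.961262 / 10.0 = 186.118 m
R = 186.118 m / 1000.0 = 0.1861 km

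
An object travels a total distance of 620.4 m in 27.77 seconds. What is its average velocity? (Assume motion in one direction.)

v_avg = Δd / Δt = 620.4 / 27.77 = 22.34 m/s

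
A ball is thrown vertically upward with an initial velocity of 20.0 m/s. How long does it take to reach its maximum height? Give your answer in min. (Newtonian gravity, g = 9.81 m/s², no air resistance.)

t_up = v₀ / g = 20.0 / 9.81 = 2.03874 s
t_up = 2.03874 s / 60.0 = 0.03398 min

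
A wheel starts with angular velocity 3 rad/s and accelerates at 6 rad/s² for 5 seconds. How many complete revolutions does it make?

θ = ω₀t + ½αt² = 3×5 + ½×6×5² = 90.0 rad
Total revolutions = θ/(2π) = 90.0/(2π) = 14.32
Complete revolutions = ⌊14.32⌋ = 14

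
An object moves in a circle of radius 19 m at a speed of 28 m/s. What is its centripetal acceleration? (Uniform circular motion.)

a_c = v²/r = 28²/19 = 784/19 = 41.26 m/s²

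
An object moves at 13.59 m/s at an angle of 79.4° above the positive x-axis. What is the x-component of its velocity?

vₓ = v cos(θ) = 13.59 × cos(79.4°) = 2.5 m/s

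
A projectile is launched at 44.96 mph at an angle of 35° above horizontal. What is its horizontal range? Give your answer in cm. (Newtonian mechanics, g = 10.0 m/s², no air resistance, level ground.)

v₀ = 44.96 mph × 0.44704 = 20.0989 m/s
R = v₀² × sin(2θ) / g = 20.0989² × sin(2 × 35°) / 10.0 = 403.966 × 0.939693 / 10.0 = 37.9604 m
R = 37.9604 m / 0.01 = 3796 cm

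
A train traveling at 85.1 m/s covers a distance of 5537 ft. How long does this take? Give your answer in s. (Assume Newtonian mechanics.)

d = 5537 ft × 0.3048 = 1687.68 m
t = d / v = 1687.68 / 85.1 = 19.83 s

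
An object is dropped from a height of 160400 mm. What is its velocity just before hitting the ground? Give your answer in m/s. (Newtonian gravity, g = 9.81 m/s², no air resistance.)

h = 160400 mm × 0.001 = 160.4 m
v = √(2gh) = √(2 × 9.81 × 160.4) = 56.1 m/s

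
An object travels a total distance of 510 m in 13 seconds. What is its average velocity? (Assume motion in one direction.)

v_avg = Δd / Δt = 510 / 13 = 39.23 m/s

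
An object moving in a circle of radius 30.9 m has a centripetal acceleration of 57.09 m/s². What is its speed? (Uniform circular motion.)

v = √(a_c × r) = √(57.09 × 30.9) = 42.0 m/s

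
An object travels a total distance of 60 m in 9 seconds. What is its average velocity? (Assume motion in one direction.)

v_avg = Δd / Δt = 60 / 9 = 6.67 m/s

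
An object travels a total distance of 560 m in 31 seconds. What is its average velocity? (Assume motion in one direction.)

v_avg = Δd / Δt = 560 / 31 = 18.06 m/s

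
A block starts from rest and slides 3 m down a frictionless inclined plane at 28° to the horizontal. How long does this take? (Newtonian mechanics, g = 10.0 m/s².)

a = g sin(θ) = 10.0 × sin(28°) = 4.6947 m/s²
t = √(2d/a) = √(2 × 3 / 4.6947) = 1.13 s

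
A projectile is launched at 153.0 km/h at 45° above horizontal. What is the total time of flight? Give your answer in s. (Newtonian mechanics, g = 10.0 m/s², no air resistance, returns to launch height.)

v₀ = 153.0 km/h × 0.2777777777777778 = 42.5 m/s
T = 2 × v₀ × sin(θ) / g = 2 × 42.5 × sin(45°) / 10.0 = 2 × 42.5 × 0.707107 / 10.0 = 6.01 s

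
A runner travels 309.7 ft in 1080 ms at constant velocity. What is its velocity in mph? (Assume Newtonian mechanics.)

d = 309.7 ft × 0.3048 = 94.3966 m
t = 1080 ms × 0.001 = 1.08 s
v = d / t = 94.3966 / 1.08 = 87.4043 m/s
v = 87.4043 m/s / 0.44704 = 195.5 mph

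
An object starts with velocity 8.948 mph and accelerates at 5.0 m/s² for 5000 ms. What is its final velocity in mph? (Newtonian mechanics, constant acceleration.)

v₀ = 8.948 mph × 0.44704 = 4.00011 m/s
t = 5000 ms × 0.001 = 5.0 s
v = v₀ + a × t = 4.00011 + 5.0 × 5.0 = 29.0001 m/s
v = 29.0001 m/s / 0.44704 = 64.87 mph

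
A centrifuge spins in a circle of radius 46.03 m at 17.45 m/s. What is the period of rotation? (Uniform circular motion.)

T = 2πr/v = 2π×46.03/17.45 = 16.57 s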